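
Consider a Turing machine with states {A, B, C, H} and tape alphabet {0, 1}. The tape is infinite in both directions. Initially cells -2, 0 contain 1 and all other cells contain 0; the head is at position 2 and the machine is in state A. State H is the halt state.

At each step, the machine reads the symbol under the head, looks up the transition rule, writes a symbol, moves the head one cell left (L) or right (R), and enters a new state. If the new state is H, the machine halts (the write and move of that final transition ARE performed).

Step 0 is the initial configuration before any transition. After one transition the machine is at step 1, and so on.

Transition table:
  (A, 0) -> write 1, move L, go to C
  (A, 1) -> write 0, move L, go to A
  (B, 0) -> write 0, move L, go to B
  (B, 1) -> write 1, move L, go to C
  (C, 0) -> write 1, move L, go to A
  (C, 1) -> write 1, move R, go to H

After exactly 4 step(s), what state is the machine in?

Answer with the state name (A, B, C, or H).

Step 1: in state A at pos 2, read 0 -> (A,0)->write 1,move L,goto C. Now: state=C, head=1, tape[-3..3]=0101010 (head:     ^)
Step 2: in state C at pos 1, read 0 -> (C,0)->write 1,move L,goto A. Now: state=A, head=0, tape[-3..3]=0101110 (head:    ^)
Step 3: in state A at pos 0, read 1 -> (A,1)->write 0,move L,goto A. Now: state=A, head=-1, tape[-3..3]=0100110 (head:   ^)
Step 4: in state A at pos -1, read 0 -> (A,0)->write 1,move L,goto C. Now: state=C, head=-2, tape[-3..3]=0110110 (head:  ^)

Answer: C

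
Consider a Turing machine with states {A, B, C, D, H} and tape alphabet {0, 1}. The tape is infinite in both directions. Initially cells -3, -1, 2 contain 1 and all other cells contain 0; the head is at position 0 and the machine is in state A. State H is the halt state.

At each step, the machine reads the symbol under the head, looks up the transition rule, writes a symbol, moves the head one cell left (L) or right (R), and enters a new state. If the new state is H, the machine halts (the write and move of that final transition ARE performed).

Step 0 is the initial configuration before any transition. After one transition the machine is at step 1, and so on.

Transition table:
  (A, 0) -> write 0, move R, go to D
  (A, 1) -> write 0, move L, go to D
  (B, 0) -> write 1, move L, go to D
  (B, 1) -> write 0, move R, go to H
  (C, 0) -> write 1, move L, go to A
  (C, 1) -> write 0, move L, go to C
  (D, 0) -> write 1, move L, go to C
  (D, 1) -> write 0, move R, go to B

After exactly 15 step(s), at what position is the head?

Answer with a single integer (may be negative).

Step 1: in state A at pos 0, read 0 -> (A,0)->write 0,move R,goto D. Now: state=D, head=1, tape[-4..3]=01010010 (head:      ^)
Step 2: in state D at pos 1, read 0 -> (D,0)->write 1,move L,goto C. Now: state=C, head=0, tape[-4..3]=01010110 (head:     ^)
Step 3: in state C at pos 0, read 0 -> (C,0)->write 1,move L,goto A. Now: state=A, head=-1, tape[-4..3]=01011110 (head:    ^)
Step 4: in state A at pos -1, read 1 -> (A,1)->write 0,move L,goto D. Now: state=D, head=-2, tape[-4..3]=01001110 (head:   ^)
Step 5: in state D at pos -2, read 0 -> (D,0)->write 1,move L,goto C. Now: state=C, head=-3, tape[-4..3]=01101110 (head:  ^)
Step 6: in state C at pos -3, read 1 -> (C,1)->write 0,move L,goto C. Now: state=C, head=-4, tape[-5..3]=000101110 (head:  ^)
Step 7: in state C at pos -4, read 0 -> (C,0)->write 1,move L,goto A. Now: state=A, head=-5, tape[-6..3]=0010101110 (head:  ^)
Step 8: in state A at pos -5, read 0 -> (A,0)->write 0,move R,goto D. Now: state=D, head=-4, tape[-6..3]=0010101110 (head:   ^)
Step 9: in state D at pos -4, read 1 -> (D,1)->write 0,move R,goto B. Now: state=B, head=-3, tape[-6..3]=0000101110 (head:    ^)
Step 10: in state B at pos -3, read 0 -> (B,0)->write 1,move L,goto D. Now: state=D, head=-4, tape[-6..3]=0001101110 (head:   ^)
Step 11: in state D at pos -4, read 0 -> (D,0)->write 1,move L,goto C. Now: state=C, head=-5, tape[-6..3]=0011101110 (head:  ^)
Step 12: in state C at pos -5, read 0 -> (C,0)->write 1,move L,goto A. Now: state=A, head=-6, tape[-7..3]=00111101110 (head:  ^)
Step 13: in state A at pos -6, read 0 -> (A,0)->write 0,move R,goto D. Now: state=D, head=-5, tape[-7..3]=00111101110 (head:   ^)
Step 14: in state D at pos -5, read 1 -> (D,1)->write 0,move R,goto B. Now: state=B, head=-4, tape[-7..3]=00011101110 (head:    ^)
Step 15: in state B at pos -4, read 1 -> (B,1)->write 0,move R,goto H. Now: state=H, head=-3, tape[-7..3]=00001101110 (head:     ^)

Answer: -3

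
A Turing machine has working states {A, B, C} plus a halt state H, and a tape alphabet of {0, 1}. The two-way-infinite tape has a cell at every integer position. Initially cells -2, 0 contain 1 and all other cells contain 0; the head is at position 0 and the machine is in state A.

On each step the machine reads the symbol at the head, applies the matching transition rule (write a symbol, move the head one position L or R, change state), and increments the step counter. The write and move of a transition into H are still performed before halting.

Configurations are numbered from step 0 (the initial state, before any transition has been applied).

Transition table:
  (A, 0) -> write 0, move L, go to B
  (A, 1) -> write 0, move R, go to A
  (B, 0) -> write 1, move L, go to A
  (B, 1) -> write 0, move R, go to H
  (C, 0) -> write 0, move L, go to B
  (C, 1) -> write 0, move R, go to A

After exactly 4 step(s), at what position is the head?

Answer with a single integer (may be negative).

Answer: -2

Derivation:
Step 1: in state A at pos 0, read 1 -> (A,1)->write 0,move R,goto A. Now: state=A, head=1, tape[-3..2]=010000 (head:     ^)
Step 2: in state A at pos 1, read 0 -> (A,0)->write 0,move L,goto B. Now: state=B, head=0, tape[-3..2]=010000 (head:    ^)
Step 3: in state B at pos 0, read 0 -> (B,0)->write 1,move L,goto A. Now: state=A, head=-1, tape[-3..2]=010100 (head:   ^)
Step 4: in state A at pos -1, read 0 -> (A,0)->write 0,move L,goto B. Now: state=B, head=-2, tape[-3..2]=010100 (head:  ^)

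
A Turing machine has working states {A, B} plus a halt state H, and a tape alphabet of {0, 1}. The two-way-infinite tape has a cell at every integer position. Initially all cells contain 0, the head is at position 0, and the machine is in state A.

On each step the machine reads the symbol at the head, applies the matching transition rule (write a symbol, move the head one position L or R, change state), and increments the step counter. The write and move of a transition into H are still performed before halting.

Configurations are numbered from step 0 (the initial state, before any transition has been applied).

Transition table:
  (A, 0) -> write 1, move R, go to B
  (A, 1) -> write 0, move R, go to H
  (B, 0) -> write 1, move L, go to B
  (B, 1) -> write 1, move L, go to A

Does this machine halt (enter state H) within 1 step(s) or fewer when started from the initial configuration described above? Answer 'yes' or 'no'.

Answer: no

Derivation:
Step 1: in state A at pos 0, read 0 -> (A,0)->write 1,move R,goto B. Now: state=B, head=1, tape[-1..2]=0100 (head:   ^)
After 1 step(s): state = B (not H) -> not halted within 1 -> no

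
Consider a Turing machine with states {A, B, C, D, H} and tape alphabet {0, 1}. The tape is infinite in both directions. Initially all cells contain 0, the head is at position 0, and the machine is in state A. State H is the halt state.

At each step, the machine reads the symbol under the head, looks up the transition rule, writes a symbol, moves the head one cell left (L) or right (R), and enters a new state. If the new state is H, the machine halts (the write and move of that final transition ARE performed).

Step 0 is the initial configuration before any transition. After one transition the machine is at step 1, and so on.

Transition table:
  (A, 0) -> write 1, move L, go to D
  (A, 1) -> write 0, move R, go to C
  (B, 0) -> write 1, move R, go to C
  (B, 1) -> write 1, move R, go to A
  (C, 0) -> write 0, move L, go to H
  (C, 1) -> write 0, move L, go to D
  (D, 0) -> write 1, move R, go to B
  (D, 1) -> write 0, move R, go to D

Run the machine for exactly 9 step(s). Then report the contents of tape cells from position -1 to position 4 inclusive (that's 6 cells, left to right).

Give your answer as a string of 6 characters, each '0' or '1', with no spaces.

Step 1: in state A at pos 0, read 0 -> (A,0)->write 1,move L,goto D. Now: state=D, head=-1, tape[-2..1]=0010 (head:  ^)
Step 2: in state D at pos -1, read 0 -> (D,0)->write 1,move R,goto B. Now: state=B, head=0, tape[-2..1]=0110 (head:   ^)
Step 3: in state B at pos 0, read 1 -> (B,1)->write 1,move R,goto A. Now: state=A, head=1, tape[-2..2]=01100 (head:    ^)
Step 4: in state A at pos 1, read 0 -> (A,0)->write 1,move L,goto D. Now: state=D, head=0, tape[-2..2]=01110 (head:   ^)
Step 5: in state D at pos 0, read 1 -> (D,1)->write 0,move R,goto D. Now: state=D, head=1, tape[-2..2]=01010 (head:    ^)
Step 6: in state D at pos 1, read 1 -> (D,1)->write 0,move R,goto D. Now: state=D, head=2, tape[-2..3]=010000 (head:     ^)
Step 7: in state D at pos 2, read 0 -> (D,0)->write 1,move R,goto B. Now: state=B, head=3, tape[-2..4]=0100100 (head:      ^)
Step 8: in state B at pos 3, read 0 -> (B,0)->write 1,move R,goto C. Now: state=C, head=4, tape[-2..5]=01001100 (head:       ^)
Step 9: in state C at pos 4, read 0 -> (C,0)->write 0,move L,goto H. Now: state=H, head=3, tape[-2..5]=01001100 (head:      ^)

Answer: 100110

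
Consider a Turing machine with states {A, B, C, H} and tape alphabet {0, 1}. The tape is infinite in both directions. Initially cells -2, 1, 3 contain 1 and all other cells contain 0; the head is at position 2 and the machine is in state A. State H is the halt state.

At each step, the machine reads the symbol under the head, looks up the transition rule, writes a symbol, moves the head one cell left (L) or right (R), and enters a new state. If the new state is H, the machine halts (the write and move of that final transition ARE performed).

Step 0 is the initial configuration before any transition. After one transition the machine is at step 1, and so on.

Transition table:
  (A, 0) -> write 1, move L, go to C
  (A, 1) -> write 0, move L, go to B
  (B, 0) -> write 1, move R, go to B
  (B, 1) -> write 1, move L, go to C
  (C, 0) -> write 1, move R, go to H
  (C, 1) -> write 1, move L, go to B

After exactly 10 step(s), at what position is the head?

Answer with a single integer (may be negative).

Answer: -2

Derivation:
Step 1: in state A at pos 2, read 0 -> (A,0)->write 1,move L,goto C. Now: state=C, head=1, tape[-3..4]=01001110 (head:     ^)
Step 2: in state C at pos 1, read 1 -> (C,1)->write 1,move L,goto B. Now: state=B, head=0, tape[-3..4]=01001110 (head:    ^)
Step 3: in state B at pos 0, read 0 -> (B,0)->write 1,move R,goto B. Now: state=B, head=1, tape[-3..4]=01011110 (head:     ^)
Step 4: in state B at pos 1, read 1 -> (B,1)->write 1,move L,goto C. Now: state=C, head=0, tape[-3..4]=01011110 (head:    ^)
Step 5: in state C at pos 0, read 1 -> (C,1)->write 1,move L,goto B. Now: state=B, head=-1, tape[-3..4]=01011110 (head:   ^)
Step 6: in state B at pos -1, read 0 -> (B,0)->write 1,move R,goto B. Now: state=B, head=0, tape[-3..4]=01111110 (head:    ^)
Step 7: in state B at pos 0, read 1 -> (B,1)->write 1,move L,goto C. Now: state=C, head=-1, tape[-3..4]=01111110 (head:   ^)
Step 8: in state C at pos -1, read 1 -> (C,1)->write 1,move L,goto B. Now: state=B, head=-2, tape[-3..4]=01111110 (head:  ^)
Step 9: in state B at pos -2, read 1 -> (B,1)->write 1,move L,goto C. Now: state=C, head=-3, tape[-4..4]=001111110 (head:  ^)
Step 10: in state C at pos -3, read 0 -> (C,0)->write 1,move R,goto H. Now: state=H, head=-2, tape[-4..4]=011111110 (head:   ^)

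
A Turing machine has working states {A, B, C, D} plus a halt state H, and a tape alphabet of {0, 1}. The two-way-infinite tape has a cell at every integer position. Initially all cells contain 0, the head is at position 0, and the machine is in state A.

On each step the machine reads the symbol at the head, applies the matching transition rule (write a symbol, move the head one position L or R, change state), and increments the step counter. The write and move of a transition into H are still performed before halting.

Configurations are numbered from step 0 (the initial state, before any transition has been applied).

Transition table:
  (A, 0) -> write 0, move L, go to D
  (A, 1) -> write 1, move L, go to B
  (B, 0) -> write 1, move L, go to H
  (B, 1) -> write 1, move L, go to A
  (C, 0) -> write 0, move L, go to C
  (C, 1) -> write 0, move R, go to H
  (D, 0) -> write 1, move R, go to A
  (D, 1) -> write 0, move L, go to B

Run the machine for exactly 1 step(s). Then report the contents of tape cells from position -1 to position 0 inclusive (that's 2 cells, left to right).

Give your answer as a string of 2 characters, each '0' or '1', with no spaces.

Step 1: in state A at pos 0, read 0 -> (A,0)->write 0,move L,goto D. Now: state=D, head=-1, tape[-2..1]=0000 (head:  ^)

Answer: 00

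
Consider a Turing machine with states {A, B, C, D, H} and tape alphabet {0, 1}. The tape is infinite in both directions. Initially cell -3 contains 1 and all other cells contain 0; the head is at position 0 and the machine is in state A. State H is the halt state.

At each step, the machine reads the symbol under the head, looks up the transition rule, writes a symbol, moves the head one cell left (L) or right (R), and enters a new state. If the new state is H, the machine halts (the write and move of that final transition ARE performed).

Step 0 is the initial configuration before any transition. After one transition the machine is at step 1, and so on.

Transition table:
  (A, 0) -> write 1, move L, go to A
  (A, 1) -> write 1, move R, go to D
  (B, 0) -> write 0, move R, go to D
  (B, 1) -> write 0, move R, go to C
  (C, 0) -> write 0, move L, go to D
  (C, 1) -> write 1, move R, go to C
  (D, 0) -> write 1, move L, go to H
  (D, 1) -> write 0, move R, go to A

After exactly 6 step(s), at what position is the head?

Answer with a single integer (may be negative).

Answer: 0

Derivation:
Step 1: in state A at pos 0, read 0 -> (A,0)->write 1,move L,goto A. Now: state=A, head=-1, tape[-4..1]=010010 (head:    ^)
Step 2: in state A at pos -1, read 0 -> (A,0)->write 1,move L,goto A. Now: state=A, head=-2, tape[-4..1]=010110 (head:   ^)
Step 3: in state A at pos -2, read 0 -> (A,0)->write 1,move L,goto A. Now: state=A, head=-3, tape[-4..1]=011110 (head:  ^)
Step 4: in state A at pos -3, read 1 -> (A,1)->write 1,move R,goto D. Now: state=D, head=-2, tape[-4..1]=011110 (head:   ^)
Step 5: in state D at pos -2, read 1 -> (D,1)->write 0,move R,goto A. Now: state=A, head=-1, tape[-4..1]=010110 (head:    ^)
Step 6: in state A at pos -1, read 1 -> (A,1)->write 1,move R,goto D. Now: state=D, head=0, tape[-4..1]=010110 (head:     ^)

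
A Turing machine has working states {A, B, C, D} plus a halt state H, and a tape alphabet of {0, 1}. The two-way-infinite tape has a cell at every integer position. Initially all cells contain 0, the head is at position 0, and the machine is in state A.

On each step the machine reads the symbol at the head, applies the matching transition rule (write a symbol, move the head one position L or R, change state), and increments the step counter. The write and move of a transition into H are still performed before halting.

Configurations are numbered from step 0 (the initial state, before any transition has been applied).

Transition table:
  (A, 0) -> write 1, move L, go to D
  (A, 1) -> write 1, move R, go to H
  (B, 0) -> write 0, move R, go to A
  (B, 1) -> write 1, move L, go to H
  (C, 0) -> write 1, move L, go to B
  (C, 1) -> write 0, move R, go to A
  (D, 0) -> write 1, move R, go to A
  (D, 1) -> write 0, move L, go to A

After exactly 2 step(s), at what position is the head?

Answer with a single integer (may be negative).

Step 1: in state A at pos 0, read 0 -> (A,0)->write 1,move L,goto D. Now: state=D, head=-1, tape[-2..1]=0010 (head:  ^)
Step 2: in state D at pos -1, read 0 -> (D,0)->write 1,move R,goto A. Now: state=A, head=0, tape[-2..1]=0110 (head:   ^)

Answer: 0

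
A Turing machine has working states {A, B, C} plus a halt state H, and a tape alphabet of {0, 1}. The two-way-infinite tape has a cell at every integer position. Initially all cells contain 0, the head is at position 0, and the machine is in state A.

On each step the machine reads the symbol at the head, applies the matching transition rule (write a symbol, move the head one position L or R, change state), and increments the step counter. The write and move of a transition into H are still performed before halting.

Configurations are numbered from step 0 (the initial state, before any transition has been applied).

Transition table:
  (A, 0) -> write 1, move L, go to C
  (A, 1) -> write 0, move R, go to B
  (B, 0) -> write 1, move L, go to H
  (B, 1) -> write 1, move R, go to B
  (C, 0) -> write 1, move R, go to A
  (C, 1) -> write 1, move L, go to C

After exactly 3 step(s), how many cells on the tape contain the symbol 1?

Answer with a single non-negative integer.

Step 1: in state A at pos 0, read 0 -> (A,0)->write 1,move L,goto C. Now: state=C, head=-1, tape[-2..1]=0010 (head:  ^)
Step 2: in state C at pos -1, read 0 -> (C,0)->write 1,move R,goto A. Now: state=A, head=0, tape[-2..1]=0110 (head:   ^)
Step 3: in state A at pos 0, read 1 -> (A,1)->write 0,move R,goto B. Now: state=B, head=1, tape[-2..2]=01000 (head:    ^)
Cells containing 1 after step 3: {-1} -> 1 cell(s)

Answer: 1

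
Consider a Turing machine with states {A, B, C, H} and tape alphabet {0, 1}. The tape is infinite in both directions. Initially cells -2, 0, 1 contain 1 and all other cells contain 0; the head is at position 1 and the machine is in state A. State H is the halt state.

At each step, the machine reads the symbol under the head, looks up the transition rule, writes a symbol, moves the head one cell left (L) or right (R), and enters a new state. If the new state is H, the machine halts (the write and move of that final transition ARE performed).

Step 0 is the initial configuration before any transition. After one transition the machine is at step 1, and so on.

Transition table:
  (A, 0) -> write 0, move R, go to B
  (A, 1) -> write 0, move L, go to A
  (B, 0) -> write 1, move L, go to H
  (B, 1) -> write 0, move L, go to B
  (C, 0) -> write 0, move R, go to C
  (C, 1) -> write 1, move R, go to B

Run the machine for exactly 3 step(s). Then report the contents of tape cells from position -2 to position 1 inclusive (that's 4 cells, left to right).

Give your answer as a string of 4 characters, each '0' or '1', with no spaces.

Answer: 1000

Derivation:
Step 1: in state A at pos 1, read 1 -> (A,1)->write 0,move L,goto A. Now: state=A, head=0, tape[-3..2]=010100 (head:    ^)
Step 2: in state A at pos 0, read 1 -> (A,1)->write 0,move L,goto A. Now: state=A, head=-1, tape[-3..2]=010000 (head:   ^)
Step 3: in state A at pos -1, read 0 -> (A,0)->write 0,move R,goto B. Now: state=B, head=0, tape[-3..2]=010000 (head:    ^)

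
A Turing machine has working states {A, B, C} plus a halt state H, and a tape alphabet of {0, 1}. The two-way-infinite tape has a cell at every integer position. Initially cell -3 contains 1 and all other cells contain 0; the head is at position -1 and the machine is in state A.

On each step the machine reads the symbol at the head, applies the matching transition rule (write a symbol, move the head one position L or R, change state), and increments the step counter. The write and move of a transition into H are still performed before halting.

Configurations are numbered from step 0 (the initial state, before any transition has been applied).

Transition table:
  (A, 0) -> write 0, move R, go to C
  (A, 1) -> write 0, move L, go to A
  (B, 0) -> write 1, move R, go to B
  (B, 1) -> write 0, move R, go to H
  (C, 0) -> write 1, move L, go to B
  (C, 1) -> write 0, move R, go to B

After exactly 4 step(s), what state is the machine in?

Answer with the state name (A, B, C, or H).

Step 1: in state A at pos -1, read 0 -> (A,0)->write 0,move R,goto C. Now: state=C, head=0, tape[-4..1]=010000 (head:     ^)
Step 2: in state C at pos 0, read 0 -> (C,0)->write 1,move L,goto B. Now: state=B, head=-1, tape[-4..1]=010010 (head:    ^)
Step 3: in state B at pos -1, read 0 -> (B,0)->write 1,move R,goto B. Now: state=B, head=0, tape[-4..1]=010110 (head:     ^)
Step 4: in state B at pos 0, read 1 -> (B,1)->write 0,move R,goto H. Now: state=H, head=1, tape[-4..2]=0101000 (head:      ^)

Answer: H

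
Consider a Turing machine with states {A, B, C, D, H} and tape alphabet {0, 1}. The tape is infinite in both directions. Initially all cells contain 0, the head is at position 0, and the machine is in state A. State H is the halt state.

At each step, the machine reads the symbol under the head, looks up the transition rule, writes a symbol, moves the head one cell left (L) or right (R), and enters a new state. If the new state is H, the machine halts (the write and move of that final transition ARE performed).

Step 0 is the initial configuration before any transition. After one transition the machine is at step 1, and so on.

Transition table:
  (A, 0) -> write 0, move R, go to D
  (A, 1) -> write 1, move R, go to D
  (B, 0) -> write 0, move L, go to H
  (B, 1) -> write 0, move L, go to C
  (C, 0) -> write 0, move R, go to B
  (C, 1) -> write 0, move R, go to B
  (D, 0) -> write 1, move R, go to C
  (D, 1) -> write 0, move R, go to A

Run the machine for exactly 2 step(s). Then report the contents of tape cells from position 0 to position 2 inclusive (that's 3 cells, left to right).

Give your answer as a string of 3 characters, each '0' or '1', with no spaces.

Answer: 010

Derivation:
Step 1: in state A at pos 0, read 0 -> (A,0)->write 0,move R,goto D. Now: state=D, head=1, tape[-1..2]=0000 (head:   ^)
Step 2: in state D at pos 1, read 0 -> (D,0)->write 1,move R,goto C. Now: state=C, head=2, tape[-1..3]=00100 (head:    ^)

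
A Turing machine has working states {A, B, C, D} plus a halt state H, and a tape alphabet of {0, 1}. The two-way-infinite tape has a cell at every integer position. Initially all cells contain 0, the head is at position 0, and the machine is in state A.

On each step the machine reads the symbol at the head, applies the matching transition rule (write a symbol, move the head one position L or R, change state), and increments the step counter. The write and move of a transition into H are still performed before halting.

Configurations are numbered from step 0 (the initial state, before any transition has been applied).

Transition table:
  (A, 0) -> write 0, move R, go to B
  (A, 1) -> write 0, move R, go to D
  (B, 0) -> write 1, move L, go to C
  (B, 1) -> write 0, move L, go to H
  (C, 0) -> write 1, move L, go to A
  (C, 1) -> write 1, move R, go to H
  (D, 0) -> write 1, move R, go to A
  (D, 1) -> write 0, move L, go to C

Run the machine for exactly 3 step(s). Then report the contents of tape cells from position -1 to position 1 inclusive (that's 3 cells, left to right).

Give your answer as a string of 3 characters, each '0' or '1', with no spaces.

Step 1: in state A at pos 0, read 0 -> (A,0)->write 0,move R,goto B. Now: state=B, head=1, tape[-1..2]=0000 (head:   ^)
Step 2: in state B at pos 1, read 0 -> (B,0)->write 1,move L,goto C. Now: state=C, head=0, tape[-1..2]=0010 (head:  ^)
Step 3: in state C at pos 0, read 0 -> (C,0)->write 1,move L,goto A. Now: state=A, head=-1, tape[-2..2]=00110 (head:  ^)

Answer: 011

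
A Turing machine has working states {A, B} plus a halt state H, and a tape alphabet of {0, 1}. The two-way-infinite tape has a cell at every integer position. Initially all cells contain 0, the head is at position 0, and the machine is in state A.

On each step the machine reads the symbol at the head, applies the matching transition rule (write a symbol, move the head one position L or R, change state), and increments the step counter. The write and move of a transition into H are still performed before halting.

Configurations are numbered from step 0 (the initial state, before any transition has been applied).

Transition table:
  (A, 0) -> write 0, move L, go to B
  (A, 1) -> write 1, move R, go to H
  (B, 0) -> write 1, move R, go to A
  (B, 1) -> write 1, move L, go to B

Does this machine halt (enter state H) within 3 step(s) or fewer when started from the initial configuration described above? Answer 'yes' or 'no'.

Step 1: in state A at pos 0, read 0 -> (A,0)->write 0,move L,goto B. Now: state=B, head=-1, tape[-2..1]=0000 (head:  ^)
Step 2: in state B at pos -1, read 0 -> (B,0)->write 1,move R,goto A. Now: state=A, head=0, tape[-2..1]=0100 (head:   ^)
Step 3: in state A at pos 0, read 0 -> (A,0)->write 0,move L,goto B. Now: state=B, head=-1, tape[-2..1]=0100 (head:  ^)
After 3 step(s): state = B (not H) -> not halted within 3 -> no

Answer: no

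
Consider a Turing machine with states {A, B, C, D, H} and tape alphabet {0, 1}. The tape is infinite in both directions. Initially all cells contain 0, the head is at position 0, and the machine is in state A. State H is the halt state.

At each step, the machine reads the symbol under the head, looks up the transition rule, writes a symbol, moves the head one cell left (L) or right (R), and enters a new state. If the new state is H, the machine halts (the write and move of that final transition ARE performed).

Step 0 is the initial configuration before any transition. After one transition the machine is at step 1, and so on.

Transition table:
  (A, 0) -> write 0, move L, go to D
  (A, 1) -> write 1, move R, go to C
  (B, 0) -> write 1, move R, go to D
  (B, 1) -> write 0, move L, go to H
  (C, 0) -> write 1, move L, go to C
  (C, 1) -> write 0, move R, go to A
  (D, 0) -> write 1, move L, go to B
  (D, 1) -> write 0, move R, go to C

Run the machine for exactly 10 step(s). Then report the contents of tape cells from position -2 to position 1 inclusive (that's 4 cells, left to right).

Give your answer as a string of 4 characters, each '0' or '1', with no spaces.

Answer: 0100

Derivation:
Step 1: in state A at pos 0, read 0 -> (A,0)->write 0,move L,goto D. Now: state=D, head=-1, tape[-2..1]=0000 (head:  ^)
Step 2: in state D at pos -1, read 0 -> (D,0)->write 1,move L,goto B. Now: state=B, head=-2, tape[-3..1]=00100 (head:  ^)
Step 3: in state B at pos -2, read 0 -> (B,0)->write 1,move R,goto D. Now: state=D, head=-1, tape[-3..1]=01100 (head:   ^)
Step 4: in state D at pos -1, read 1 -> (D,1)->write 0,move R,goto C. Now: state=C, head=0, tape[-3..1]=01000 (head:    ^)
Step 5: in state C at pos 0, read 0 -> (C,0)->write 1,move L,goto C. Now: state=C, head=-1, tape[-3..1]=01010 (head:   ^)
Step 6: in state C at pos -1, read 0 -> (C,0)->write 1,move L,goto C. Now: state=C, head=-2, tape[-3..1]=01110 (head:  ^)
Step 7: in state C at pos -2, read 1 -> (C,1)->write 0,move R,goto A. Now: state=A, head=-1, tape[-3..1]=00110 (head:   ^)
Step 8: in state A at pos -1, read 1 -> (A,1)->write 1,move R,goto C. Now: state=C, head=0, tape[-3..1]=00110 (head:    ^)
Step 9: in state C at pos 0, read 1 -> (C,1)->write 0,move R,goto A. Now: state=A, head=1, tape[-3..2]=001000 (head:     ^)
Step 10: in state A at pos 1, read 0 -> (A,0)->write 0,move L,goto D. Now: state=D, head=0, tape[-3..2]=001000 (head:    ^)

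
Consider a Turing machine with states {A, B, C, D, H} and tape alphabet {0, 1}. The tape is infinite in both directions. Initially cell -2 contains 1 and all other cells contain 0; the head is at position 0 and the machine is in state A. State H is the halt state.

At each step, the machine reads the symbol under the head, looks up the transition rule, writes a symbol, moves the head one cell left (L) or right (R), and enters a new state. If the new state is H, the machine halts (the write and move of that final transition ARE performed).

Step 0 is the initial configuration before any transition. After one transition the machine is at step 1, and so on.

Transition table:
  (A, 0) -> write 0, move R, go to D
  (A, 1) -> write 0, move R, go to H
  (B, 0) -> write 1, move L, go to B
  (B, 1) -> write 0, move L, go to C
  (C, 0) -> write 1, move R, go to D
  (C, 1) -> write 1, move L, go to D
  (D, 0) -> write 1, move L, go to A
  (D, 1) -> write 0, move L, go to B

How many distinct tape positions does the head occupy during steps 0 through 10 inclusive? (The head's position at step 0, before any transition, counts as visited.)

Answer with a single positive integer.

Step 1: in state A at pos 0, read 0 -> (A,0)->write 0,move R,goto D. Now: state=D, head=1, tape[-3..2]=010000 (head:     ^)
Step 2: in state D at pos 1, read 0 -> (D,0)->write 1,move L,goto A. Now: state=A, head=0, tape[-3..2]=010010 (head:    ^)
Step 3: in state A at pos 0, read 0 -> (A,0)->write 0,move R,goto D. Now: state=D, head=1, tape[-3..2]=010010 (head:     ^)
Step 4: in state D at pos 1, read 1 -> (D,1)->write 0,move L,goto B. Now: state=B, head=0, tape[-3..2]=010000 (head:    ^)
Step 5: in state B at pos 0, read 0 -> (B,0)->write 1,move L,goto B. Now: state=B, head=-1, tape[-3..2]=010100 (head:   ^)
Step 6: in state B at pos -1, read 0 -> (B,0)->write 1,move L,goto B. Now: state=B, head=-2, tape[-3..2]=011100 (head:  ^)
Step 7: in state B at pos -2, read 1 -> (B,1)->write 0,move L,goto C. Now: state=C, head=-3, tape[-4..2]=0001100 (head:  ^)
Step 8: in state C at pos -3, read 0 -> (C,0)->write 1,move R,goto D. Now: state=D, head=-2, tape[-4..2]=0101100 (head:   ^)
Step 9: in state D at pos -2, read 0 -> (D,0)->write 1,move L,goto A. Now: state=A, head=-3, tape[-4..2]=0111100 (head:  ^)
Step 10: in state A at pos -3, read 1 -> (A,1)->write 0,move R,goto H. Now: state=H, head=-2, tape[-4..2]=0011100 (head:   ^)
Head positions at steps 0..10: starting at 0, distinct positions visited = {-3, -2, -1, 0, 1} -> 5 position(s)

Answer: 5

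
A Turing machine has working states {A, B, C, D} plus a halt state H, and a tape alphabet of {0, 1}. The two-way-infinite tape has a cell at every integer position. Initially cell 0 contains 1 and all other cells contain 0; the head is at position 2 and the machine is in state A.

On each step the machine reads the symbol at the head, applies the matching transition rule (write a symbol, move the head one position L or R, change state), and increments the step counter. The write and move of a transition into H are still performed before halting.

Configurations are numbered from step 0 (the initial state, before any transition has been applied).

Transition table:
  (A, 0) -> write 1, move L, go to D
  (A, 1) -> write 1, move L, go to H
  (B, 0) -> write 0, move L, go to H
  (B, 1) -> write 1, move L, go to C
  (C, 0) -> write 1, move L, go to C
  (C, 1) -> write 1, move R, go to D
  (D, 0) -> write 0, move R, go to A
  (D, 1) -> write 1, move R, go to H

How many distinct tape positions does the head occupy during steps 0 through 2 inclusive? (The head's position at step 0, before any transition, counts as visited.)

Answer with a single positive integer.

Answer: 2

Derivation:
Step 1: in state A at pos 2, read 0 -> (A,0)->write 1,move L,goto D. Now: state=D, head=1, tape[-1..3]=01010 (head:   ^)
Step 2: in state D at pos 1, read 0 -> (D,0)->write 0,move R,goto A. Now: state=A, head=2, tape[-1..3]=01010 (head:    ^)
Head positions at steps 0..2: starting at 2, distinct positions visited = {1, 2} -> 2 position(s)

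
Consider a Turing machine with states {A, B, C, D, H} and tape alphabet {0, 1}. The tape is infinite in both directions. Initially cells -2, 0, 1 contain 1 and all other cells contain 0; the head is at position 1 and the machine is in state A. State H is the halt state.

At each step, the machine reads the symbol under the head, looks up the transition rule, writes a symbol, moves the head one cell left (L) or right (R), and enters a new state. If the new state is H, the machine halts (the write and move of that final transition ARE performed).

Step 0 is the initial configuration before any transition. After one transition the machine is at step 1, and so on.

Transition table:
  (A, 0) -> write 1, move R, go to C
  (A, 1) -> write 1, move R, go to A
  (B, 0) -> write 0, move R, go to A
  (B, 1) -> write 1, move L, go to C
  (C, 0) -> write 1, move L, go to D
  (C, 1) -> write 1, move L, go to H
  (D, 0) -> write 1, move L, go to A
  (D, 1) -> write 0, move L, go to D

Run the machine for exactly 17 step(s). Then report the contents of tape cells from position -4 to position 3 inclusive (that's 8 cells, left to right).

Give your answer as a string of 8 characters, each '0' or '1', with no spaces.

Step 1: in state A at pos 1, read 1 -> (A,1)->write 1,move R,goto A. Now: state=A, head=2, tape[-3..3]=0101100 (head:      ^)
Step 2: in state A at pos 2, read 0 -> (A,0)->write 1,move R,goto C. Now: state=C, head=3, tape[-3..4]=01011100 (head:       ^)
Step 3: in state C at pos 3, read 0 -> (C,0)->write 1,move L,goto D. Now: state=D, head=2, tape[-3..4]=01011110 (head:      ^)
Step 4: in state D at pos 2, read 1 -> (D,1)->write 0,move L,goto D. Now: state=D, head=1, tape[-3..4]=01011010 (head:     ^)
Step 5: in state D at pos 1, read 1 -> (D,1)->write 0,move L,goto D. Now: state=D, head=0, tape[-3..4]=01010010 (head:    ^)
Step 6: in state D at pos 0, read 1 -> (D,1)->write 0,move L,goto D. Now: state=D, head=-1, tape[-3..4]=01000010 (head:   ^)
Step 7: in state D at pos -1, read 0 -> (D,0)->write 1,move L,goto A. Now: state=A, head=-2, tape[-3..4]=01100010 (head:  ^)
Step 8: in state A at pos -2, read 1 -> (A,1)->write 1,move R,goto A. Now: state=A, head=-1, tape[-3..4]=01100010 (head:   ^)
Step 9: in state A at pos -1, read 1 -> (A,1)->write 1,move R,goto A. Now: state=A, head=0, tape[-3..4]=01100010 (head:    ^)
Step 10: in state A at pos 0, read 0 -> (A,0)->write 1,move R,goto C. Now: state=C, head=1, tape[-3..4]=01110010 (head:     ^)
Step 11: in state C at pos 1, read 0 -> (C,0)->write 1,move L,goto D. Now: state=D, head=0, tape[-3..4]=01111010 (head:    ^)
Step 12: in state D at pos 0, read 1 -> (D,1)->write 0,move L,goto D. Now: state=D, head=-1, tape[-3..4]=01101010 (head:   ^)
Step 13: in state D at pos -1, read 1 -> (D,1)->write 0,move L,goto D. Now: state=D, head=-2, tape[-3..4]=01001010 (head:  ^)
Step 14: in state D at pos -2, read 1 -> (D,1)->write 0,move L,goto D. Now: state=D, head=-3, tape[-4..4]=000001010 (head:  ^)
Step 15: in state D at pos -3, read 0 -> (D,0)->write 1,move L,goto A. Now: state=A, head=-4, tape[-5..4]=0010001010 (head:  ^)
Step 16: in state A at pos -4, read 0 -> (A,0)->write 1,move R,goto C. Now: state=C, head=-3, tape[-5..4]=0110001010 (head:   ^)
Step 17: in state C at pos -3, read 1 -> (C,1)->write 1,move L,goto H. Now: state=H, head=-4, tape[-5..4]=0110001010 (head:  ^)

Answer: 11000101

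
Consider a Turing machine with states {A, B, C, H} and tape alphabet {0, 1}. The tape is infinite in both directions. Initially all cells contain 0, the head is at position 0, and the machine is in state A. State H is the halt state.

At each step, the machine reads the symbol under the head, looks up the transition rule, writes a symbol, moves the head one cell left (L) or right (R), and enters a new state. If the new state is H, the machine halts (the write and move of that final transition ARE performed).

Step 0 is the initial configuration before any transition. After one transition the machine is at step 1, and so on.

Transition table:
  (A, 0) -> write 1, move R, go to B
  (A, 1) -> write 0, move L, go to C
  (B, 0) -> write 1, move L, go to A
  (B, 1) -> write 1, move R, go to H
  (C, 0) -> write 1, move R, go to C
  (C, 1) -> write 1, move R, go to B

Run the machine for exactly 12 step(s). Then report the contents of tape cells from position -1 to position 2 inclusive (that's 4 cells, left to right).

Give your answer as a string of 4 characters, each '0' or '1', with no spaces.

Answer: 1011

Derivation:
Step 1: in state A at pos 0, read 0 -> (A,0)->write 1,move R,goto B. Now: state=B, head=1, tape[-1..2]=0100 (head:   ^)
Step 2: in state B at pos 1, read 0 -> (B,0)->write 1,move L,goto A. Now: state=A, head=0, tape[-1..2]=0110 (head:  ^)
Step 3: in state A at pos 0, read 1 -> (A,1)->write 0,move L,goto C. Now: state=C, head=-1, tape[-2..2]=00010 (head:  ^)
Step 4: in state C at pos -1, read 0 -> (C,0)->write 1,move R,goto C. Now: state=C, head=0, tape[-2..2]=01010 (head:   ^)
Step 5: in state C at pos 0, read 0 -> (C,0)->write 1,move R,goto C. Now: state=C, head=1, tape[-2..2]=01110 (head:    ^)
Step 6: in state C at pos 1, read 1 -> (C,1)->write 1,move R,goto B. Now: state=B, head=2, tape[-2..3]=011100 (head:     ^)
Step 7: in state B at pos 2, read 0 -> (B,0)->write 1,move L,goto A. Now: state=A, head=1, tape[-2..3]=011110 (head:    ^)
Step 8: in state A at pos 1, read 1 -> (A,1)->write 0,move L,goto C. Now: state=C, head=0, tape[-2..3]=011010 (head:   ^)
Step 9: in state C at pos 0, read 1 -> (C,1)->write 1,move R,goto B. Now: state=B, head=1, tape[-2..3]=011010 (head:    ^)
Step 10: in state B at pos 1, read 0 -> (B,0)->write 1,move L,goto A. Now: state=A, head=0, tape[-2..3]=011110 (head:   ^)
Step 11: in state A at pos 0, read 1 -> (A,1)->write 0,move L,goto C. Now: state=C, head=-1, tape[-2..3]=010110 (head:  ^)
Step 12: in state C at pos -1, read 1 -> (C,1)->write 1,move R,goto B. Now: state=B, head=0, tape[-2..3]=010110 (head:   ^)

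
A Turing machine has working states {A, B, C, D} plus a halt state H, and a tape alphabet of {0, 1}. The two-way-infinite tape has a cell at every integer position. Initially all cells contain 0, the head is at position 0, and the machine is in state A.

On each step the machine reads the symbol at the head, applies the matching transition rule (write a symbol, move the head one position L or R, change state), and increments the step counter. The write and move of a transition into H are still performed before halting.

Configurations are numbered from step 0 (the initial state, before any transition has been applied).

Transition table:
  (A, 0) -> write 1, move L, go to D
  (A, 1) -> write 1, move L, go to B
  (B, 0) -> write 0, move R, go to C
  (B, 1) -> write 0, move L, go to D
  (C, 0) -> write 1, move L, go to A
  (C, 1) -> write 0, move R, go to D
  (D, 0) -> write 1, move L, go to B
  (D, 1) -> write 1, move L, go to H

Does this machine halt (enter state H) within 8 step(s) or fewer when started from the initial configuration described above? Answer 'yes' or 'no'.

Answer: yes

Derivation:
Step 1: in state A at pos 0, read 0 -> (A,0)->write 1,move L,goto D. Now: state=D, head=-1, tape[-2..1]=0010 (head:  ^)
Step 2: in state D at pos -1, read 0 -> (D,0)->write 1,move L,goto B. Now: state=B, head=-2, tape[-3..1]=00110 (head:  ^)
Step 3: in state B at pos -2, read 0 -> (B,0)->write 0,move R,goto C. Now: state=C, head=-1, tape[-3..1]=00110 (head:   ^)
Step 4: in state C at pos -1, read 1 -> (C,1)->write 0,move R,goto D. Now: state=D, head=0, tape[-3..1]=00010 (head:    ^)
Step 5: in state D at pos 0, read 1 -> (D,1)->write 1,move L,goto H. Now: state=H, head=-1, tape[-3..1]=00010 (head:   ^)
State H reached at step 5; 5 <= 8 -> yes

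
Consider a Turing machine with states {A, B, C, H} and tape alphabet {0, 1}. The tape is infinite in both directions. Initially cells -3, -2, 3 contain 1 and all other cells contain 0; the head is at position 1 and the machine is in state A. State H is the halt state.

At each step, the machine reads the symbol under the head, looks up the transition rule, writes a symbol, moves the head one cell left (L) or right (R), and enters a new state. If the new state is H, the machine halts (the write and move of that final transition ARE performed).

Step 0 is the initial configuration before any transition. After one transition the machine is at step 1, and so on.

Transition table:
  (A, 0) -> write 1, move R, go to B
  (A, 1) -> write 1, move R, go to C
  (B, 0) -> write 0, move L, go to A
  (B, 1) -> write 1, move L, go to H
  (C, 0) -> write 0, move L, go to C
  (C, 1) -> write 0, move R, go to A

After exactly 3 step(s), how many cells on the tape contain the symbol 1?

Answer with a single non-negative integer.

Step 1: in state A at pos 1, read 0 -> (A,0)->write 1,move R,goto B. Now: state=B, head=2, tape[-4..4]=011001010 (head:       ^)
Step 2: in state B at pos 2, read 0 -> (B,0)->write 0,move L,goto A. Now: state=A, head=1, tape[-4..4]=011001010 (head:      ^)
Step 3: in state A at pos 1, read 1 -> (A,1)->write 1,move R,goto C. Now: state=C, head=2, tape[-4..4]=011001010 (head:       ^)
Cells containing 1 after step 3: {-3, -2, 1, 3} -> 4 cell(s)

Answer: 4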